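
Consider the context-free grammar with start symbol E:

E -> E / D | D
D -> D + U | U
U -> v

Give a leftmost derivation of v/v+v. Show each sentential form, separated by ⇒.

E ⇒ E/D   [E -> E / D]
E/D ⇒ D/D   [E -> D]
D/D ⇒ U/D   [D -> U]
U/D ⇒ v/D   [U -> v]
v/D ⇒ v/D+U   [D -> D + U]
v/D+U ⇒ v/U+U   [D -> U]
v/U+U ⇒ v/v+U   [U -> v]
v/v+U ⇒ v/v+v   [U -> v]

E ⇒ E/D ⇒ D/D ⇒ U/D ⇒ v/D ⇒ v/D+U ⇒ v/U+U ⇒ v/v+U ⇒ v/v+v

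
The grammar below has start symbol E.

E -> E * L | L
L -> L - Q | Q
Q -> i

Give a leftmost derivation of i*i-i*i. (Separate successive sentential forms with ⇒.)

E ⇒ E*L ⇒ E*L*L ⇒ L*L*L ⇒ Q*L*L ⇒ i*L*L ⇒ i*L-Q*L ⇒ i*Q-Q*L ⇒ i*i-Q*L ⇒ i*i-i*L ⇒ i*i-i*Q ⇒ i*i-i*i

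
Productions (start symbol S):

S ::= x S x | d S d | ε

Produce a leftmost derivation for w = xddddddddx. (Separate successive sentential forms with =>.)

S => xSx   [S ::= x S x]
xSx => xdSdx   [S ::= d S d]
xdSdx => xddSddx   [S ::= d S d]
xddSddx => xdddSdddx   [S ::= d S d]
xdddSdddx => xddddSddddx   [S ::= d S d]
xddddSddddx => xddddddddx   [S ::= ε]

S => xSx => xdSdx => xddSddx => xdddSdddx => xddddSddddx => xddddddddx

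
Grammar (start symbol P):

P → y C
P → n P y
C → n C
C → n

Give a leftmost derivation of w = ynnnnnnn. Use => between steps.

P => yC   [P → y C]
yC => ynC   [C → n C]
ynC => ynnC   [C → n C]
ynnC => ynnnC   [C → n C]
ynnnC => ynnnnC   [C → n C]
ynnnnC => ynnnnnC   [C → n C]
ynnnnnC => ynnnnnnC   [C → n C]
ynnnnnnC => ynnnnnnn   [C → n]

P=>yC=>ynC=>ynnC=>ynnnC=>ynnnnC=>ynnnnnC=>ynnnnnnC=>ynnnnnnn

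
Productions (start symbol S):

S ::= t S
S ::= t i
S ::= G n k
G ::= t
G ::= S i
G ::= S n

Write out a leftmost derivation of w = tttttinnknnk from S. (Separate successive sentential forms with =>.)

S => Gnk   [S ::= G n k]
Gnk => Snnk   [G ::= S n]
Snnk => tSnnk   [S ::= t S]
tSnnk => ttSnnk   [S ::= t S]
ttSnnk => tttSnnk   [S ::= t S]
tttSnnk => tttGnknnk   [S ::= G n k]
tttGnknnk => tttSnnknnk   [G ::= S n]
tttSnnknnk => ttttSnnknnk   [S ::= t S]
ttttSnnknnk => tttttinnknnk   [S ::= t i]

S=>Gnk=>Snnk=>tSnnk=>ttSnnk=>tttSnnk=>tttGnknnk=>tttSnnknnk=>ttttSnnknnk=>tttttinnknnk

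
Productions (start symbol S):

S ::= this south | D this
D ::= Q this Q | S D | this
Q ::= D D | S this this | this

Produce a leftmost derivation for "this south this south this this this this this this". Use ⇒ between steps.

S ⇒ D this   [S ::= D this]
D this ⇒ S D this   [D ::= S D]
S D this ⇒ D this D this   [S ::= D this]
D this D this ⇒ S D this D this   [D ::= S D]
S D this D this ⇒ D this D this D this   [S ::= D this]
D this D this D this ⇒ S D this D this D this   [D ::= S D]
S D this D this D this ⇒ this south D this D this D this   [S ::= this south]
this south D this D this D this ⇒ this south S D this D this D this   [D ::= S D]
this south S D this D this D this ⇒ this south this south D this D this D this   [S ::= this south]
this south this south D this D this D this ⇒ this south this south this this D this D this   [D ::= this]
this south this south this this D this D this ⇒ this south this south this this this this D this   [D ::= this]
this south this south this this this this D this ⇒ this south this south this this this this this this   [D ::= this]

S ⇒ D this ⇒ S D this ⇒ D this D this ⇒ S D this D this ⇒ D this D this D this ⇒ S D this D this D this ⇒ this south D this D this D this ⇒ this south S D this D this D this ⇒ this south this south D this D this D this ⇒ this south this south this this D this D this ⇒ this south this south this this this this D this ⇒ this south this south this this this this this this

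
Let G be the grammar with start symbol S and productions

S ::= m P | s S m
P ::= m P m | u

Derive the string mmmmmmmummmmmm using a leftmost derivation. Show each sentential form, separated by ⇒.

S ⇒ mP   [S ::= m P]
mP ⇒ mmPm   [P ::= m P m]
mmPm ⇒ mmmPmm   [P ::= m P m]
mmmPmm ⇒ mmmmPmmm   [P ::= m P m]
mmmmPmmm ⇒ mmmmmPmmmm   [P ::= m P m]
mmmmmPmmmm ⇒ mmmmmmPmmmmm   [P ::= m P m]
mmmmmmPmmmmm ⇒ mmmmmmmPmmmmmm   [P ::= m P m]
mmmmmmmPmmmmmm ⇒ mmmmmmmummmmmm   [P ::= u]

S⇒mP⇒mmPm⇒mmmPmm⇒mmmmPmmm⇒mmmmmPmmmm⇒mmmmmmPmmmmm⇒mmmmmmmPmmmmmm⇒mmmmmmmummmmmm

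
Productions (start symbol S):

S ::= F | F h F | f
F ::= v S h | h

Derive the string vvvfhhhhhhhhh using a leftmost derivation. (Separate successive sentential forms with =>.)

S=>FhF=>vShhF=>vFhFhhF=>vvShhFhhF=>vvFhFhhFhhF=>vvvShhFhhFhhF=>vvvfhhFhhFhhF=>vvvfhhhhhFhhF=>vvvfhhhhhhhhF=>vvvfhhhhhhhhh

S => FhF   [S ::= F h F]
FhF => vShhF   [F ::= v S h]
vShhF => vFhFhhF   [S ::= F h F]
vFhFhhF => vvShhFhhF   [F ::= v S h]
vvShhFhhF => vvFhFhhFhhF   [S ::= F h F]
vvFhFhhFhhF => vvvShhFhhFhhF   [F ::= v S h]
vvvShhFhhFhhF => vvvfhhFhhFhhF   [S ::= f]
vvvfhhFhhFhhF => vvvfhhhhhFhhF   [F ::= h]
vvvfhhhhhFhhF => vvvfhhhhhhhhF   [F ::= h]
vvvfhhhhhhhhF => vvvfhhhhhhhhh   [F ::= h]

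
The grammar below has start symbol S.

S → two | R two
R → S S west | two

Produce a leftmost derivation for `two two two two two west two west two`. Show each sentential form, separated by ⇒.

S ⇒ R two ⇒ S S west two ⇒ R two S west two ⇒ two two S west two ⇒ two two R two west two ⇒ two two S S west two west two ⇒ two two two S west two west two ⇒ two two two R two west two west two ⇒ two two two two two west two west two

S ⇒ R two   [S → R two]
R two ⇒ S S west two   [R → S S west]
S S west two ⇒ R two S west two   [S → R two]
R two S west two ⇒ two two S west two   [R → two]
two two S west two ⇒ two two R two west two   [S → R two]
two two R two west two ⇒ two two S S west two west two   [R → S S west]
two two S S west two west two ⇒ two two two S west two west two   [S → two]
two two two S west two west two ⇒ two two two R two west two west two   [S → R two]
two two two R two west two west two ⇒ two two two two two west two west two   [R → two]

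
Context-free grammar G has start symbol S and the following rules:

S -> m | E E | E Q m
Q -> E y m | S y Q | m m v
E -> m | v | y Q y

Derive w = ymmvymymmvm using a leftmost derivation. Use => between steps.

S => EQm => yQyQm => ymmvyQm => ymmvySyQm => ymmvymyQm => ymmvymymmvm

S => EQm   [S -> E Q m]
EQm => yQyQm   [E -> y Q y]
yQyQm => ymmvyQm   [Q -> m m v]
ymmvyQm => ymmvySyQm   [Q -> S y Q]
ymmvySyQm => ymmvymyQm   [S -> m]
ymmvymyQm => ymmvymymmvm   [Q -> m m v]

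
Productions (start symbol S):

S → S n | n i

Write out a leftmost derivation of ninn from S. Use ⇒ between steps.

S ⇒ Sn   [S → S n]
Sn ⇒ Snn   [S → S n]
Snn ⇒ ninn   [S → n i]

S ⇒ Sn ⇒ Snn ⇒ ninn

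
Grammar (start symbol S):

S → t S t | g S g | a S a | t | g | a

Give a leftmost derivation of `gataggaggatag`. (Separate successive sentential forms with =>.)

S => gSg   [S → g S g]
gSg => gaSag   [S → a S a]
gaSag => gatStag   [S → t S t]
gatStag => gataSatag   [S → a S a]
gataSatag => gatagSgatag   [S → g S g]
gatagSgatag => gataggSggatag   [S → g S g]
gataggSggatag => gataggaggatag   [S → a]

S => gSg => gaSag => gatStag => gataSatag => gatagSgatag => gataggSggatag => gataggaggatag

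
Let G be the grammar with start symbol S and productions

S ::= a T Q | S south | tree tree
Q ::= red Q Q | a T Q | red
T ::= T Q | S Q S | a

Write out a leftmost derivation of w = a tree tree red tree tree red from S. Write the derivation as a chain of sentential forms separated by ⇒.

S ⇒ a T Q   [S ::= a T Q]
a T Q ⇒ a S Q S Q   [T ::= S Q S]
a S Q S Q ⇒ a tree tree Q S Q   [S ::= tree tree]
a tree tree Q S Q ⇒ a tree tree red S Q   [Q ::= red]
a tree tree red S Q ⇒ a tree tree red tree tree Q   [S ::= tree tree]
a tree tree red tree tree Q ⇒ a tree tree red tree tree red   [Q ::= red]

S ⇒ a T Q ⇒ a S Q S Q ⇒ a tree tree Q S Q ⇒ a tree tree red S Q ⇒ a tree tree red tree tree Q ⇒ a tree tree red tree tree red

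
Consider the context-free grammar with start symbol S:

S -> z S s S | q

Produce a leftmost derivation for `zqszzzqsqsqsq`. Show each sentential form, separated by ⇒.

S ⇒ zSsS   [S -> z S s S]
zSsS ⇒ zqsS   [S -> q]
zqsS ⇒ zqszSsS   [S -> z S s S]
zqszSsS ⇒ zqszzSsSsS   [S -> z S s S]
zqszzSsSsS ⇒ zqszzzSsSsSsS   [S -> z S s S]
zqszzzSsSsSsS ⇒ zqszzzqsSsSsS   [S -> q]
zqszzzqsSsSsS ⇒ zqszzzqsqsSsS   [S -> q]
zqszzzqsqsSsS ⇒ zqszzzqsqsqsS   [S -> q]
zqszzzqsqsqsS ⇒ zqszzzqsqsqsq   [S -> q]

S⇒zSsS⇒zqsS⇒zqszSsS⇒zqszzSsSsS⇒zqszzzSsSsSsS⇒zqszzzqsSsSsS⇒zqszzzqsqsSsS⇒zqszzzqsqsqsS⇒zqszzzqsqsqsq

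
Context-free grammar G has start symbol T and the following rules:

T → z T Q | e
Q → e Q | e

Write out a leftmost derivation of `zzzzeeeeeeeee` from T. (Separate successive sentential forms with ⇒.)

T ⇒ zTQ   [T → z T Q]
zTQ ⇒ zzTQQ   [T → z T Q]
zzTQQ ⇒ zzzTQQQ   [T → z T Q]
zzzTQQQ ⇒ zzzzTQQQQ   [T → z T Q]
zzzzTQQQQ ⇒ zzzzeQQQQ   [T → e]
zzzzeQQQQ ⇒ zzzzeeQQQQ   [Q → e Q]
zzzzeeQQQQ ⇒ zzzzeeeQQQQ   [Q → e Q]
zzzzeeeQQQQ ⇒ zzzzeeeeQQQQ   [Q → e Q]
zzzzeeeeQQQQ ⇒ zzzzeeeeeQQQ   [Q → e]
zzzzeeeeeQQQ ⇒ zzzzeeeeeeQQ   [Q → e]
zzzzeeeeeeQQ ⇒ zzzzeeeeeeeQQ   [Q → e Q]
zzzzeeeeeeeQQ ⇒ zzzzeeeeeeeeQ   [Q → e]
zzzzeeeeeeeeQ ⇒ zzzzeeeeeeeee   [Q → e]

T ⇒ zTQ ⇒ zzTQQ ⇒ zzzTQQQ ⇒ zzzzTQQQQ ⇒ zzzzeQQQQ ⇒ zzzzeeQQQQ ⇒ zzzzeeeQQQQ ⇒ zzzzeeeeQQQQ ⇒ zzzzeeeeeQQQ ⇒ zzzzeeeeeeQQ ⇒ zzzzeeeeeeeQQ ⇒ zzzzeeeeeeeeQ ⇒ zzzzeeeeeeeee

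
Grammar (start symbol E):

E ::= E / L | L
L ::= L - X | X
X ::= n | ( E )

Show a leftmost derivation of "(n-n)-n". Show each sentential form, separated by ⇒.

E ⇒ L   [E ::= L]
L ⇒ L-X   [L ::= L - X]
L-X ⇒ X-X   [L ::= X]
X-X ⇒ (E)-X   [X ::= ( E )]
(E)-X ⇒ (L)-X   [E ::= L]
(L)-X ⇒ (L-X)-X   [L ::= L - X]
(L-X)-X ⇒ (X-X)-X   [L ::= X]
(X-X)-X ⇒ (n-X)-X   [X ::= n]
(n-X)-X ⇒ (n-n)-X   [X ::= n]
(n-n)-X ⇒ (n-n)-n   [X ::= n]

E⇒L⇒L-X⇒X-X⇒(E)-X⇒(L)-X⇒(L-X)-X⇒(X-X)-X⇒(n-X)-X⇒(n-n)-X⇒(n-n)-n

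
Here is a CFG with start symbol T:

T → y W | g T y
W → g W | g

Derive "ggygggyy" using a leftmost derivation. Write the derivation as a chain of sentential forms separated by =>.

T => gTy => ggTyy => ggyWyy => ggygWyy => ggyggWyy => ggygggyy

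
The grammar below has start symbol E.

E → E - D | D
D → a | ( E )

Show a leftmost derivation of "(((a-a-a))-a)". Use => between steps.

E=>D=>(E)=>(E-D)=>(D-D)=>((E)-D)=>((D)-D)=>(((E))-D)=>(((E-D))-D)=>(((E-D-D))-D)=>(((D-D-D))-D)=>(((a-D-D))-D)=>(((a-a-D))-D)=>(((a-a-a))-D)=>(((a-a-a))-a)

E => D   [E → D]
D => (E)   [D → ( E )]
(E) => (E-D)   [E → E - D]
(E-D) => (D-D)   [E → D]
(D-D) => ((E)-D)   [D → ( E )]
((E)-D) => ((D)-D)   [E → D]
((D)-D) => (((E))-D)   [D → ( E )]
(((E))-D) => (((E-D))-D)   [E → E - D]
(((E-D))-D) => (((E-D-D))-D)   [E → E - D]
(((E-D-D))-D) => (((D-D-D))-D)   [E → D]
(((D-D-D))-D) => (((a-D-D))-D)   [D → a]
(((a-D-D))-D) => (((a-a-D))-D)   [D → a]
(((a-a-D))-D) => (((a-a-a))-D)   [D → a]
(((a-a-a))-D) => (((a-a-a))-a)   [D → a]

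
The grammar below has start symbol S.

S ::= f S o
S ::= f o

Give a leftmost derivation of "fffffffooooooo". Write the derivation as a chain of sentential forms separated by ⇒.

S ⇒ fSo ⇒ ffSoo ⇒ fffSooo ⇒ ffffSoooo ⇒ fffffSooooo ⇒ ffffffSoooooo ⇒ fffffffooooooo

S ⇒ fSo   [S ::= f S o]
fSo ⇒ ffSoo   [S ::= f S o]
ffSoo ⇒ fffSooo   [S ::= f S o]
fffSooo ⇒ ffffSoooo   [S ::= f S o]
ffffSoooo ⇒ fffffSooooo   [S ::= f S o]
fffffSooooo ⇒ ffffffSoooooo   [S ::= f S o]
ffffffSoooooo ⇒ fffffffooooooo   [S ::= f o]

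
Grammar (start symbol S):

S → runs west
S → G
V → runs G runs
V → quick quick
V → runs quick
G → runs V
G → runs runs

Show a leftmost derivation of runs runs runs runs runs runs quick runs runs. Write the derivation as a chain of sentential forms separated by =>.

S => G   [S → G]
G => runs V   [G → runs V]
runs V => runs runs G runs   [V → runs G runs]
runs runs G runs => runs runs runs V runs   [G → runs V]
runs runs runs V runs => runs runs runs runs G runs runs   [V → runs G runs]
runs runs runs runs G runs runs => runs runs runs runs runs V runs runs   [G → runs V]
runs runs runs runs runs V runs runs => runs runs runs runs runs runs quick runs runs   [V → runs quick]

S => G => runs V => runs runs G runs => runs runs runs V runs => runs runs runs runs G runs runs => runs runs runs runs runs V runs runs => runs runs runs runs runs runs quick runs runs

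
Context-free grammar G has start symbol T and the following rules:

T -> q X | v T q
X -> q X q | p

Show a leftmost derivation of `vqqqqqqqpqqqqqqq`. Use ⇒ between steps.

T ⇒ vTq ⇒ vqXq ⇒ vqqXqq ⇒ vqqqXqqq ⇒ vqqqqXqqqq ⇒ vqqqqqXqqqqq ⇒ vqqqqqqXqqqqqq ⇒ vqqqqqqqXqqqqqqq ⇒ vqqqqqqqpqqqqqqq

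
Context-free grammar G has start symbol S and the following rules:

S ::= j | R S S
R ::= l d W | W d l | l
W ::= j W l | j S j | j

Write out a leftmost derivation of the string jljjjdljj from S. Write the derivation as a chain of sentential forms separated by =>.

S => RSS => WdlSS => jSjdlSS => jRSSjdlSS => jlSSjdlSS => jljSjdlSS => jljjjdlSS => jljjjdljS => jljjjdljj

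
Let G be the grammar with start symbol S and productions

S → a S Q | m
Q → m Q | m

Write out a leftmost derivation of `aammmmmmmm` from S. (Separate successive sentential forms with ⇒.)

S ⇒ aSQ ⇒ aaSQQ ⇒ aamQQ ⇒ aammQQ ⇒ aammmQQ ⇒ aammmmQQ ⇒ aammmmmQQ ⇒ aammmmmmQ ⇒ aammmmmmmQ ⇒ aammmmmmmm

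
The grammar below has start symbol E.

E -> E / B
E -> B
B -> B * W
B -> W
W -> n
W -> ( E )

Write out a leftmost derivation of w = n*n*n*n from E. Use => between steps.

E => B   [E -> B]
B => B*W   [B -> B * W]
B*W => B*W*W   [B -> B * W]
B*W*W => B*W*W*W   [B -> B * W]
B*W*W*W => W*W*W*W   [B -> W]
W*W*W*W => n*W*W*W   [W -> n]
n*W*W*W => n*n*W*W   [W -> n]
n*n*W*W => n*n*n*W   [W -> n]
n*n*n*W => n*n*n*n   [W -> n]

E => B => B*W => B*W*W => B*W*W*W => W*W*W*W => n*W*W*W => n*n*W*W => n*n*n*W => n*n*n*n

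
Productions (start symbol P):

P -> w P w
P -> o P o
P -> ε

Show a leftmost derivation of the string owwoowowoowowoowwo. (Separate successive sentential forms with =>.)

P => oPo   [P -> o P o]
oPo => owPwo   [P -> w P w]
owPwo => owwPwwo   [P -> w P w]
owwPwwo => owwoPowwo   [P -> o P o]
owwoPowwo => owwooPoowwo   [P -> o P o]
owwooPoowwo => owwoowPwoowwo   [P -> w P w]
owwoowPwoowwo => owwoowoPowoowwo   [P -> o P o]
owwoowoPowoowwo => owwoowowPwowoowwo   [P -> w P w]
owwoowowPwowoowwo => owwoowowoPowowoowwo   [P -> o P o]
owwoowowoPowowoowwo => owwoowowoowowoowwo   [P -> ε]

P => oPo => owPwo => owwPwwo => owwoPowwo => owwooPoowwo => owwoowPwoowwo => owwoowoPowoowwo => owwoowowPwowoowwo => owwoowowoPowowoowwo => owwoowowoowowoowwo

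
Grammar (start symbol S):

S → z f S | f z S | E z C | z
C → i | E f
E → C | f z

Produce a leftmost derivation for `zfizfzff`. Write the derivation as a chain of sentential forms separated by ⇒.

S ⇒ zfS ⇒ zfEzC ⇒ zfCzC ⇒ zfizC ⇒ zfizEf ⇒ zfizCf ⇒ zfizEff ⇒ zfizfzff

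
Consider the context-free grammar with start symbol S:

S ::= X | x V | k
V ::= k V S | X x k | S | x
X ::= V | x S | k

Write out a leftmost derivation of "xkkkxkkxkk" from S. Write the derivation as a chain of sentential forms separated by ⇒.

S⇒xV⇒xkVS⇒xkkVSS⇒xkkXxkSS⇒xkkkxkSS⇒xkkkxkXS⇒xkkkxkVS⇒xkkkxkkVSS⇒xkkkxkkxSS⇒xkkkxkkxXS⇒xkkkxkkxkS⇒xkkkxkkxkk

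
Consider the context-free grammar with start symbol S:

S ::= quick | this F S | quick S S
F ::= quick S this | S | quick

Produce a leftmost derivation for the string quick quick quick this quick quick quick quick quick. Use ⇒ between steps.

S ⇒ quick S S ⇒ quick quick S S S ⇒ quick quick quick S S S S ⇒ quick quick quick this F S S S S ⇒ quick quick quick this quick S S S S ⇒ quick quick quick this quick quick S S S ⇒ quick quick quick this quick quick quick S S ⇒ quick quick quick this quick quick quick quick S ⇒ quick quick quick this quick quick quick quick quick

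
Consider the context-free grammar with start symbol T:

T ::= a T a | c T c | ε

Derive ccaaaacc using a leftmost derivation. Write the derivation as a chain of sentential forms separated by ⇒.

T ⇒ cTc ⇒ ccTcc ⇒ ccaTacc ⇒ ccaaTaacc ⇒ ccaaaacc

T ⇒ cTc   [T ::= c T c]
cTc ⇒ ccTcc   [T ::= c T c]
ccTcc ⇒ ccaTacc   [T ::= a T a]
ccaTacc ⇒ ccaaTaacc   [T ::= a T a]
ccaaTaacc ⇒ ccaaaacc   [T ::= ε]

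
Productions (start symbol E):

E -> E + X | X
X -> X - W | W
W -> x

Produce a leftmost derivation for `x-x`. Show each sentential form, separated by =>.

E => X   [E -> X]
X => X-W   [X -> X - W]
X-W => W-W   [X -> W]
W-W => x-W   [W -> x]
x-W => x-x   [W -> x]

E => X => X-W => W-W => x-W => x-x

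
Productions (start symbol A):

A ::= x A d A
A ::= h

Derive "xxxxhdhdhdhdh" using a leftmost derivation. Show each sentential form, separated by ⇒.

A⇒xAdA⇒xxAdAdA⇒xxxAdAdAdA⇒xxxxAdAdAdAdA⇒xxxxhdAdAdAdA⇒xxxxhdhdAdAdA⇒xxxxhdhdhdAdA⇒xxxxhdhdhdhdA⇒xxxxhdhdhdhdh

A ⇒ xAdA   [A ::= x A d A]
xAdA ⇒ xxAdAdA   [A ::= x A d A]
xxAdAdA ⇒ xxxAdAdAdA   [A ::= x A d A]
xxxAdAdAdA ⇒ xxxxAdAdAdAdA   [A ::= x A d A]
xxxxAdAdAdAdA ⇒ xxxxhdAdAdAdA   [A ::= h]
xxxxhdAdAdAdA ⇒ xxxxhdhdAdAdA   [A ::= h]
xxxxhdhdAdAdA ⇒ xxxxhdhdhdAdA   [A ::= h]
xxxxhdhdhdAdA ⇒ xxxxhdhdhdhdA   [A ::= h]
xxxxhdhdhdhdA ⇒ xxxxhdhdhdhdh   [A ::= h]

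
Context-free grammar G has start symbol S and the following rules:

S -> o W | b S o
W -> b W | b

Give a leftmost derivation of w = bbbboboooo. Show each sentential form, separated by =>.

S => bSo => bbSoo => bbbSooo => bbbbSoooo => bbbboWoooo => bbbboboooo

S => bSo   [S -> b S o]
bSo => bbSoo   [S -> b S o]
bbSoo => bbbSooo   [S -> b S o]
bbbSooo => bbbbSoooo   [S -> b S o]
bbbbSoooo => bbbboWoooo   [S -> o W]
bbbboWoooo => bbbboboooo   [W -> b]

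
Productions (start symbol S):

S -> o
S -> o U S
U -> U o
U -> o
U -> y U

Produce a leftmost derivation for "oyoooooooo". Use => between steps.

S => oUS   [S -> o U S]
oUS => oyUS   [U -> y U]
oyUS => oyoS   [U -> o]
oyoS => oyooUS   [S -> o U S]
oyooUS => oyooUoS   [U -> U o]
oyooUoS => oyooUooS   [U -> U o]
oyooUooS => oyooUoooS   [U -> U o]
oyooUoooS => oyooUooooS   [U -> U o]
oyooUooooS => oyoooooooS   [U -> o]
oyoooooooS => oyoooooooo   [S -> o]

S=>oUS=>oyUS=>oyoS=>oyooUS=>oyooUoS=>oyooUooS=>oyooUoooS=>oyooUooooS=>oyoooooooS=>oyoooooooo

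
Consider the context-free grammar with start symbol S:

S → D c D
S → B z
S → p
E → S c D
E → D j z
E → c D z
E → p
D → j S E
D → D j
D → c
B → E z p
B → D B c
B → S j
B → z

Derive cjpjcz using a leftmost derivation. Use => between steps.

S => Bz => DBcz => DjBcz => cjBcz => cjSjcz => cjpjcz

S => Bz   [S → B z]
Bz => DBcz   [B → D B c]
DBcz => DjBcz   [D → D j]
DjBcz => cjBcz   [D → c]
cjBcz => cjSjcz   [B → S j]
cjSjcz => cjpjcz   [S → p]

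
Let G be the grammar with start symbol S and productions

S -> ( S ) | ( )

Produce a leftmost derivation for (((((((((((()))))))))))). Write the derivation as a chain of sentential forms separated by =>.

S => (S) => ((S)) => (((S))) => ((((S)))) => (((((S))))) => ((((((S)))))) => (((((((S))))))) => ((((((((S)))))))) => (((((((((S))))))))) => ((((((((((S)))))))))) => (((((((((((S))))))))))) => (((((((((((())))))))))))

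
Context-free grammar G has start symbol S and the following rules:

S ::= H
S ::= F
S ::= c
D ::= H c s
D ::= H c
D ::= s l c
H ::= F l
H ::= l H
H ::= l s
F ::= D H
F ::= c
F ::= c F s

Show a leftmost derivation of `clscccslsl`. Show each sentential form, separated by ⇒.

S ⇒ H ⇒ Fl ⇒ cFsl ⇒ cDHsl ⇒ cHcHsl ⇒ clscHsl ⇒ clscFlsl ⇒ clsccFslsl ⇒ clscccslsl

S ⇒ H   [S ::= H]
H ⇒ Fl   [H ::= F l]
Fl ⇒ cFsl   [F ::= c F s]
cFsl ⇒ cDHsl   [F ::= D H]
cDHsl ⇒ cHcHsl   [D ::= H c]
cHcHsl ⇒ clscHsl   [H ::= l s]
clscHsl ⇒ clscFlsl   [H ::= F l]
clscFlsl ⇒ clsccFslsl   [F ::= c F s]
clsccFslsl ⇒ clscccslsl   [F ::= c]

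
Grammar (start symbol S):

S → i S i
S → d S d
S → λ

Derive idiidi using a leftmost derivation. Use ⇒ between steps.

S ⇒ iSi ⇒ idSdi ⇒ idiSidi ⇒ idiidi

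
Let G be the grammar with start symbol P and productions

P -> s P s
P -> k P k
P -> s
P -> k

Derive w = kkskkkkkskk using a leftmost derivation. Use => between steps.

P => kPk => kkPkk => kksPskk => kkskPkskk => kkskkPkkskk => kkskkkkkskk

P => kPk   [P -> k P k]
kPk => kkPkk   [P -> k P k]
kkPkk => kksPskk   [P -> s P s]
kksPskk => kkskPkskk   [P -> k P k]
kkskPkskk => kkskkPkkskk   [P -> k P k]
kkskkPkkskk => kkskkkkkskk   [P -> k]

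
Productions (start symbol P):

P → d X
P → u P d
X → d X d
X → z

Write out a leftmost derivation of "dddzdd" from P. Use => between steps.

P => dX => ddXd => dddXdd => dddzdd

P => dX   [P → d X]
dX => ddXd   [X → d X d]
ddXd => dddXdd   [X → d X d]
dddXdd => dddzdd   [X → z]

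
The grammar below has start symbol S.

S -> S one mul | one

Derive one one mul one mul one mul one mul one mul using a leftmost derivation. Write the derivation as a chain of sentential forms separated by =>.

S => S one mul => S one mul one mul => S one mul one mul one mul => S one mul one mul one mul one mul => S one mul one mul one mul one mul one mul => one one mul one mul one mul one mul one mul

S => S one mul   [S -> S one mul]
S one mul => S one mul one mul   [S -> S one mul]
S one mul one mul => S one mul one mul one mul   [S -> S one mul]
S one mul one mul one mul => S one mul one mul one mul one mul   [S -> S one mul]
S one mul one mul one mul one mul => S one mul one mul one mul one mul one mul   [S -> S one mul]
S one mul one mul one mul one mul one mul => one one mul one mul one mul one mul one mul   [S -> one]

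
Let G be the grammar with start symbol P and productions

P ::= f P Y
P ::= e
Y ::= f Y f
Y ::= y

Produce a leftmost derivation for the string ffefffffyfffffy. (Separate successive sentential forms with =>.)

P=>fPY=>ffPYY=>ffeYY=>ffefYfY=>ffeffYffY=>ffefffYfffY=>ffeffffYffffY=>ffefffffYfffffY=>ffefffffyfffffY=>ffefffffyfffffy

P => fPY   [P ::= f P Y]
fPY => ffPYY   [P ::= f P Y]
ffPYY => ffeYY   [P ::= e]
ffeYY => ffefYfY   [Y ::= f Y f]
ffefYfY => ffeffYffY   [Y ::= f Y f]
ffeffYffY => ffefffYfffY   [Y ::= f Y f]
ffefffYfffY => ffeffffYffffY   [Y ::= f Y f]
ffeffffYffffY => ffefffffYfffffY   [Y ::= f Y f]
ffefffffYfffffY => ffefffffyfffffY   [Y ::= y]
ffefffffyfffffY => ffefffffyfffffy   [Y ::= y]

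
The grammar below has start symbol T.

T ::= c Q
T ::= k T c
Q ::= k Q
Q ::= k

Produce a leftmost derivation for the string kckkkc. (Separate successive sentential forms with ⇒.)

T⇒kTc⇒kcQc⇒kckQc⇒kckkQc⇒kckkkc

T ⇒ kTc   [T ::= k T c]
kTc ⇒ kcQc   [T ::= c Q]
kcQc ⇒ kckQc   [Q ::= k Q]
kckQc ⇒ kckkQc   [Q ::= k Q]
kckkQc ⇒ kckkkc   [Q ::= k]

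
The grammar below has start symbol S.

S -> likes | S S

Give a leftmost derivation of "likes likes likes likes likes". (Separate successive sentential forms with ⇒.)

S ⇒ S S ⇒ S S S ⇒ S S S S ⇒ S S S S S ⇒ likes S S S S ⇒ likes likes S S S ⇒ likes likes likes S S ⇒ likes likes likes likes S ⇒ likes likes likes likes likes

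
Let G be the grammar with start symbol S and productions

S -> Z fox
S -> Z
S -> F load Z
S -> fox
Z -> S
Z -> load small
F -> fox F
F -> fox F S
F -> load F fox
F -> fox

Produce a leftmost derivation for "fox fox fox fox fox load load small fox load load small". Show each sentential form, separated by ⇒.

S ⇒ F load Z ⇒ fox F S load Z ⇒ fox fox F S S load Z ⇒ fox fox fox F S S load Z ⇒ fox fox fox fox S S load Z ⇒ fox fox fox fox F load Z S load Z ⇒ fox fox fox fox fox load Z S load Z ⇒ fox fox fox fox fox load load small S load Z ⇒ fox fox fox fox fox load load small fox load Z ⇒ fox fox fox fox fox load load small fox load load small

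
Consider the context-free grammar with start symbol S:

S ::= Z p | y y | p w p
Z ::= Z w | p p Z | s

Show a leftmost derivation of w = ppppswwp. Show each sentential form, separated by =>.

S => Zp => ppZp => ppZwp => ppZwwp => ppppZwwp => ppppswwp

S => Zp   [S ::= Z p]
Zp => ppZp   [Z ::= p p Z]
ppZp => ppZwp   [Z ::= Z w]
ppZwp => ppZwwp   [Z ::= Z w]
ppZwwp => ppppZwwp   [Z ::= p p Z]
ppppZwwp => ppppswwp   [Z ::= s]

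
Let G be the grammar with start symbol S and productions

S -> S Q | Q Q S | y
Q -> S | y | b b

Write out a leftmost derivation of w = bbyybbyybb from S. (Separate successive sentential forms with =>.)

S => SQ => QQSQ => bbQSQ => bbySQ => bbyyQ => bbyyS => bbyyQQS => bbyybbQS => bbyybbyS => bbyybbySQ => bbyybbyyQ => bbyybbyybb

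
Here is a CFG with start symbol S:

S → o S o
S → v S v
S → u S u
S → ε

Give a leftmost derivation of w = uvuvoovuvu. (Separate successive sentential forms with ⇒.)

S ⇒ uSu ⇒ uvSvu ⇒ uvuSuvu ⇒ uvuvSvuvu ⇒ uvuvoSovuvu ⇒ uvuvoovuvu

S ⇒ uSu   [S → u S u]
uSu ⇒ uvSvu   [S → v S v]
uvSvu ⇒ uvuSuvu   [S → u S u]
uvuSuvu ⇒ uvuvSvuvu   [S → v S v]
uvuvSvuvu ⇒ uvuvoSovuvu   [S → o S o]
uvuvoSovuvu ⇒ uvuvoovuvu   [S → ε]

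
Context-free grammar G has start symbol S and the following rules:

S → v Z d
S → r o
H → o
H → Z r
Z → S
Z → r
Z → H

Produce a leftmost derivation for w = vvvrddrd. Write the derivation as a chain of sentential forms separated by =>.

S => vZd => vHd => vZrd => vSrd => vvZdrd => vvSdrd => vvvZddrd => vvvrddrd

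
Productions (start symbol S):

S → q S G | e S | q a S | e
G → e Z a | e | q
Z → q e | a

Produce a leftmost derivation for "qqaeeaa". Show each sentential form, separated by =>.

S => qSG => qqaSG => qqaeG => qqaeeZa => qqaeeaa

S => qSG   [S → q S G]
qSG => qqaSG   [S → q a S]
qqaSG => qqaeG   [S → e]
qqaeG => qqaeeZa   [G → e Z a]
qqaeeZa => qqaeeaa   [Z → a]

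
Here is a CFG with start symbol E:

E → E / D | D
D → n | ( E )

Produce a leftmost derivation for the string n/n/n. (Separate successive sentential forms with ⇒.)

E ⇒ E/D ⇒ E/D/D ⇒ D/D/D ⇒ n/D/D ⇒ n/n/D ⇒ n/n/n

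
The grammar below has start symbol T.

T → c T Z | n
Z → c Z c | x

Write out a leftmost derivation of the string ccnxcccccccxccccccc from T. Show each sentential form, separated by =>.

T => cTZ => ccTZZ => ccnZZ => ccnxZ => ccnxcZc => ccnxccZcc => ccnxcccZccc => ccnxccccZcccc => ccnxcccccZccccc => ccnxccccccZcccccc => ccnxcccccccZccccccc => ccnxcccccccxccccccc

T => cTZ   [T → c T Z]
cTZ => ccTZZ   [T → c T Z]
ccTZZ => ccnZZ   [T → n]
ccnZZ => ccnxZ   [Z → x]
ccnxZ => ccnxcZc   [Z → c Z c]
ccnxcZc => ccnxccZcc   [Z → c Z c]
ccnxccZcc => ccnxcccZccc   [Z → c Z c]
ccnxcccZccc => ccnxccccZcccc   [Z → c Z c]
ccnxccccZcccc => ccnxcccccZccccc   [Z → c Z c]
ccnxcccccZccccc => ccnxccccccZcccccc   [Z → c Z c]
ccnxccccccZcccccc => ccnxcccccccZccccccc   [Z → c Z c]
ccnxcccccccZccccccc => ccnxcccccccxccccccc   [Z → x]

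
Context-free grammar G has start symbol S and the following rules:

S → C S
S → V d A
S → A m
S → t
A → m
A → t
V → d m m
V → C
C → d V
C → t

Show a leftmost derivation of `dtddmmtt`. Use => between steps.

S => CS   [S → C S]
CS => dVS   [C → d V]
dVS => dCS   [V → C]
dCS => dtS   [C → t]
dtS => dtCS   [S → C S]
dtCS => dtdVS   [C → d V]
dtdVS => dtddmmS   [V → d m m]
dtddmmS => dtddmmCS   [S → C S]
dtddmmCS => dtddmmtS   [C → t]
dtddmmtS => dtddmmtt   [S → t]

S => CS => dVS => dCS => dtS => dtCS => dtdVS => dtddmmS => dtddmmCS => dtddmmtS => dtddmmtt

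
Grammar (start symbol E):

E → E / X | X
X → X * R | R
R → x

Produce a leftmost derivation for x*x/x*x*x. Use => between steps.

E=>E/X=>X/X=>X*R/X=>R*R/X=>x*R/X=>x*x/X=>x*x/X*R=>x*x/X*R*R=>x*x/R*R*R=>x*x/x*R*R=>x*x/x*x*R=>x*x/x*x*x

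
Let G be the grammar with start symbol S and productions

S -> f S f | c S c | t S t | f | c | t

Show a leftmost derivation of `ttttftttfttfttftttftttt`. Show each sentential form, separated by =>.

S => tSt   [S -> t S t]
tSt => ttStt   [S -> t S t]
ttStt => tttSttt   [S -> t S t]
tttSttt => ttttStttt   [S -> t S t]
ttttStttt => ttttfSftttt   [S -> f S f]
ttttfSftttt => ttttftStftttt   [S -> t S t]
ttttftStftttt => ttttfttSttftttt   [S -> t S t]
ttttfttSttftttt => ttttftttStttftttt   [S -> t S t]
ttttftttStttftttt => ttttftttfSftttftttt   [S -> f S f]
ttttftttfSftttftttt => ttttftttftStftttftttt   [S -> t S t]
ttttftttftStftttftttt => ttttftttfttSttftttftttt   [S -> t S t]
ttttftttfttSttftttftttt => ttttftttfttfttftttftttt   [S -> f]

S=>tSt=>ttStt=>tttSttt=>ttttStttt=>ttttfSftttt=>ttttftStftttt=>ttttfttSttftttt=>ttttftttStttftttt=>ttttftttfSftttftttt=>ttttftttftStftttftttt=>ttttftttfttSttftttftttt=>ttttftttfttfttftttftttt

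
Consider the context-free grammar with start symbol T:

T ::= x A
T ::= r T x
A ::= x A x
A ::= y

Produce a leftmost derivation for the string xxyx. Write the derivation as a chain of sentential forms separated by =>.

T => xA => xxAx => xxyx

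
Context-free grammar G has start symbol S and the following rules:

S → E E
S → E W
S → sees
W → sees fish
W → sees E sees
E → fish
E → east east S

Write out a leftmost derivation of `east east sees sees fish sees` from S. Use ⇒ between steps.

S ⇒ E W   [S → E W]
E W ⇒ east east S W   [E → east east S]
east east S W ⇒ east east sees W   [S → sees]
east east sees W ⇒ east east sees sees E sees   [W → sees E sees]
east east sees sees E sees ⇒ east east sees sees fish sees   [E → fish]

S ⇒ E W ⇒ east east S W ⇒ east east sees W ⇒ east east sees sees E sees ⇒ east east sees sees fish sees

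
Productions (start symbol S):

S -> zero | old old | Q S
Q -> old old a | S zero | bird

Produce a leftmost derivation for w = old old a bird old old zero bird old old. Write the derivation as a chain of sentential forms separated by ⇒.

S ⇒ Q S ⇒ old old a S ⇒ old old a Q S ⇒ old old a bird S ⇒ old old a bird Q S ⇒ old old a bird S zero S ⇒ old old a bird old old zero S ⇒ old old a bird old old zero Q S ⇒ old old a bird old old zero bird S ⇒ old old a bird old old zero bird old old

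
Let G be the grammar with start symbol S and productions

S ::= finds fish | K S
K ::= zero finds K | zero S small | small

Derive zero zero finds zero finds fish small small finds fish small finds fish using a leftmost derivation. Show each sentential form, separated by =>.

S => K S   [S ::= K S]
K S => zero S small S   [K ::= zero S small]
zero S small S => zero K S small S   [S ::= K S]
zero K S small S => zero zero finds K S small S   [K ::= zero finds K]
zero zero finds K S small S => zero zero finds zero S small S small S   [K ::= zero S small]
zero zero finds zero S small S small S => zero zero finds zero finds fish small S small S   [S ::= finds fish]
zero zero finds zero finds fish small S small S => zero zero finds zero finds fish small K S small S   [S ::= K S]
zero zero finds zero finds fish small K S small S => zero zero finds zero finds fish small small S small S   [K ::= small]
zero zero finds zero finds fish small small S small S => zero zero finds zero finds fish small small finds fish small S   [S ::= finds fish]
zero zero finds zero finds fish small small finds fish small S => zero zero finds zero finds fish small small finds fish small finds fish   [S ::= finds fish]

S => K S => zero S small S => zero K S small S => zero zero finds K S small S => zero zero finds zero S small S small S => zero zero finds zero finds fish small S small S => zero zero finds zero finds fish small K S small S => zero zero finds zero finds fish small small S small S => zero zero finds zero finds fish small small finds fish small S => zero zero finds zero finds fish small small finds fish small finds fish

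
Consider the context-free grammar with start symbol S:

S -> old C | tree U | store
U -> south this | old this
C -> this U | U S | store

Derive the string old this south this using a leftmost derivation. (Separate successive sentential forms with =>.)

S => old C   [S -> old C]
old C => old this U   [C -> this U]
old this U => old this south this   [U -> south this]

S => old C => old this U => old this south this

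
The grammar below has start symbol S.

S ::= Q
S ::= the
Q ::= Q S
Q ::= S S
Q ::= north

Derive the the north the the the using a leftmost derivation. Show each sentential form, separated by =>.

S => Q => Q S => Q S S => S S S S => the S S S => the the S S => the the Q S => the the Q S S => the the S S S S => the the Q S S S => the the north S S S => the the north the S S => the the north the the S => the the north the the the

S => Q   [S ::= Q]
Q => Q S   [Q ::= Q S]
Q S => Q S S   [Q ::= Q S]
Q S S => S S S S   [Q ::= S S]
S S S S => the S S S   [S ::= the]
the S S S => the the S S   [S ::= the]
the the S S => the the Q S   [S ::= Q]
the the Q S => the the Q S S   [Q ::= Q S]
the the Q S S => the the S S S S   [Q ::= S S]
the the S S S S => the the Q S S S   [S ::= Q]
the the Q S S S => the the north S S S   [Q ::= north]
the the north S S S => the the north the S S   [S ::= the]
the the north the S S => the the north the the S   [S ::= the]
the the north the the S => the the north the the the   [S ::= the]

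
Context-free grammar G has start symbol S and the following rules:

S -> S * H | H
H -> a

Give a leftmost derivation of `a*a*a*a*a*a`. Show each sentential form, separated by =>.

S => S*H   [S -> S * H]
S*H => S*H*H   [S -> S * H]
S*H*H => S*H*H*H   [S -> S * H]
S*H*H*H => S*H*H*H*H   [S -> S * H]
S*H*H*H*H => S*H*H*H*H*H   [S -> S * H]
S*H*H*H*H*H => H*H*H*H*H*H   [S -> H]
H*H*H*H*H*H => a*H*H*H*H*H   [H -> a]
a*H*H*H*H*H => a*a*H*H*H*H   [H -> a]
a*a*H*H*H*H => a*a*a*H*H*H   [H -> a]
a*a*a*H*H*H => a*a*a*a*H*H   [H -> a]
a*a*a*a*H*H => a*a*a*a*a*H   [H -> a]
a*a*a*a*a*H => a*a*a*a*a*a   [H -> a]

S => S*H => S*H*H => S*H*H*H => S*H*H*H*H => S*H*H*H*H*H => H*H*H*H*H*H => a*H*H*H*H*H => a*a*H*H*H*H => a*a*a*H*H*H => a*a*a*a*H*H => a*a*a*a*a*H => a*a*a*a*a*a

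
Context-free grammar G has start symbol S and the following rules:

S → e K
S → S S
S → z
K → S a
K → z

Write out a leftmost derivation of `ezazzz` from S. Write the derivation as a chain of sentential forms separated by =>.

S => SS   [S → S S]
SS => SSS   [S → S S]
SSS => SSSS   [S → S S]
SSSS => eKSSS   [S → e K]
eKSSS => eSaSSS   [K → S a]
eSaSSS => ezaSSS   [S → z]
ezaSSS => ezazSS   [S → z]
ezazSS => ezazzS   [S → z]
ezazzS => ezazzz   [S → z]

S => SS => SSS => SSSS => eKSSS => eSaSSS => ezaSSS => ezazSS => ezazzS => ezazzz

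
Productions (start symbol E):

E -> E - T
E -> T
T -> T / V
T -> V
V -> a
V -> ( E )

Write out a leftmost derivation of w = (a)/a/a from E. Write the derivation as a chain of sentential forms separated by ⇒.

E ⇒ T   [E -> T]
T ⇒ T/V   [T -> T / V]
T/V ⇒ T/V/V   [T -> T / V]
T/V/V ⇒ V/V/V   [T -> V]
V/V/V ⇒ (E)/V/V   [V -> ( E )]
(E)/V/V ⇒ (T)/V/V   [E -> T]
(T)/V/V ⇒ (V)/V/V   [T -> V]
(V)/V/V ⇒ (a)/V/V   [V -> a]
(a)/V/V ⇒ (a)/a/V   [V -> a]
(a)/a/V ⇒ (a)/a/a   [V -> a]

E ⇒ T ⇒ T/V ⇒ T/V/V ⇒ V/V/V ⇒ (E)/V/V ⇒ (T)/V/V ⇒ (V)/V/V ⇒ (a)/V/V ⇒ (a)/a/V ⇒ (a)/a/a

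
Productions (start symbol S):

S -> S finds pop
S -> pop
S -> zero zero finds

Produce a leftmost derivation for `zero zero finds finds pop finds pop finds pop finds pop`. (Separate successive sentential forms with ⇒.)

S ⇒ S finds pop ⇒ S finds pop finds pop ⇒ S finds pop finds pop finds pop ⇒ S finds pop finds pop finds pop finds pop ⇒ zero zero finds finds pop finds pop finds pop finds pop

S ⇒ S finds pop   [S -> S finds pop]
S finds pop ⇒ S finds pop finds pop   [S -> S finds pop]
S finds pop finds pop ⇒ S finds pop finds pop finds pop   [S -> S finds pop]
S finds pop finds pop finds pop ⇒ S finds pop finds pop finds pop finds pop   [S -> S finds pop]
S finds pop finds pop finds pop finds pop ⇒ zero zero finds finds pop finds pop finds pop finds pop   [S -> zero zero finds]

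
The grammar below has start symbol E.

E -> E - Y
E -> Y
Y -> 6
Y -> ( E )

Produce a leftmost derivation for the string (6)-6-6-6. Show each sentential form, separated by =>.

E => E-Y => E-Y-Y => E-Y-Y-Y => Y-Y-Y-Y => (E)-Y-Y-Y => (Y)-Y-Y-Y => (6)-Y-Y-Y => (6)-6-Y-Y => (6)-6-6-Y => (6)-6-6-6

E => E-Y   [E -> E - Y]
E-Y => E-Y-Y   [E -> E - Y]
E-Y-Y => E-Y-Y-Y   [E -> E - Y]
E-Y-Y-Y => Y-Y-Y-Y   [E -> Y]
Y-Y-Y-Y => (E)-Y-Y-Y   [Y -> ( E )]
(E)-Y-Y-Y => (Y)-Y-Y-Y   [E -> Y]
(Y)-Y-Y-Y => (6)-Y-Y-Y   [Y -> 6]
(6)-Y-Y-Y => (6)-6-Y-Y   [Y -> 6]
(6)-6-Y-Y => (6)-6-6-Y   [Y -> 6]
(6)-6-6-Y => (6)-6-6-6   [Y -> 6]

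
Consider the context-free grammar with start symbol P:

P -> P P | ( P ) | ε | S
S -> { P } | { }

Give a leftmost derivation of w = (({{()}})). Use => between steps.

P => (P)   [P -> ( P )]
(P) => ((P))   [P -> ( P )]
((P)) => ((S))   [P -> S]
((S)) => (({P}))   [S -> { P }]
(({P})) => (({S}))   [P -> S]
(({S})) => (({{P}}))   [S -> { P }]
(({{P}})) => (({{(P)}}))   [P -> ( P )]
(({{(P)}})) => (({{()}}))   [P -> ε]

P => (P) => ((P)) => ((S)) => (({P})) => (({S})) => (({{P}})) => (({{(P)}})) => (({{()}}))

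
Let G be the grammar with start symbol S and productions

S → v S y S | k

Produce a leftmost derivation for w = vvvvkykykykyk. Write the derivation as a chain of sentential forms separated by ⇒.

S ⇒ vSyS ⇒ vvSySyS ⇒ vvvSySySyS ⇒ vvvvSySySySyS ⇒ vvvvkySySySyS ⇒ vvvvkykySySyS ⇒ vvvvkykykySyS ⇒ vvvvkykykykyS ⇒ vvvvkykykykyk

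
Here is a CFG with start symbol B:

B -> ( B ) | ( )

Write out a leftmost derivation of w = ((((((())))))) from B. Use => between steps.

B => (B) => ((B)) => (((B))) => ((((B)))) => (((((B))))) => ((((((B)))))) => ((((((()))))))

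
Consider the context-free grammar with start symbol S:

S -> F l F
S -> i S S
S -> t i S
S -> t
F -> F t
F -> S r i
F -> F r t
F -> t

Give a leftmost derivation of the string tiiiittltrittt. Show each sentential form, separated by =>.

S => tiS => tiiSS => tiiiSSS => tiiiiSSSS => tiiiitSSS => tiiiitFlFSS => tiiiittlFSS => tiiiittlFtSS => tiiiittlSritSS => tiiiittltritSS => tiiiittltrittS => tiiiittltrittt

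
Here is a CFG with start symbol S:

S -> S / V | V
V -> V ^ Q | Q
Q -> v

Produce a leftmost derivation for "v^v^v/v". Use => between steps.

S => S/V => V/V => V^Q/V => V^Q^Q/V => Q^Q^Q/V => v^Q^Q/V => v^v^Q/V => v^v^v/V => v^v^v/Q => v^v^v/v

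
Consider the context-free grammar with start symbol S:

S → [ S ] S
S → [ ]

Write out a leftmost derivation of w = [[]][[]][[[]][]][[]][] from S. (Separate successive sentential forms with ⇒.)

S⇒[S]S⇒[[]]S⇒[[]][S]S⇒[[]][[]]S⇒[[]][[]][S]S⇒[[]][[]][[S]S]S⇒[[]][[]][[[]]S]S⇒[[]][[]][[[]][]]S⇒[[]][[]][[[]][]][S]S⇒[[]][[]][[[]][]][[]]S⇒[[]][[]][[[]][]][[]][]

S ⇒ [S]S   [S → [ S ] S]
[S]S ⇒ [[]]S   [S → [ ]]
[[]]S ⇒ [[]][S]S   [S → [ S ] S]
[[]][S]S ⇒ [[]][[]]S   [S → [ ]]
[[]][[]]S ⇒ [[]][[]][S]S   [S → [ S ] S]
[[]][[]][S]S ⇒ [[]][[]][[S]S]S   [S → [ S ] S]
[[]][[]][[S]S]S ⇒ [[]][[]][[[]]S]S   [S → [ ]]
[[]][[]][[[]]S]S ⇒ [[]][[]][[[]][]]S   [S → [ ]]
[[]][[]][[[]][]]S ⇒ [[]][[]][[[]][]][S]S   [S → [ S ] S]
[[]][[]][[[]][]][S]S ⇒ [[]][[]][[[]][]][[]]S   [S → [ ]]
[[]][[]][[[]][]][[]]S ⇒ [[]][[]][[[]][]][[]][]   [S → [ ]]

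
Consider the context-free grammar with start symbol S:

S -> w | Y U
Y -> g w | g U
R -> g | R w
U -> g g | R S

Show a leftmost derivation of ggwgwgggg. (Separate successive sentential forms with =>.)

S => YU => gUU => gRSU => gRwSU => ggwSU => ggwYUU => ggwgwUU => ggwgwggU => ggwgwgggg

S => YU   [S -> Y U]
YU => gUU   [Y -> g U]
gUU => gRSU   [U -> R S]
gRSU => gRwSU   [R -> R w]
gRwSU => ggwSU   [R -> g]
ggwSU => ggwYUU   [S -> Y U]
ggwYUU => ggwgwUU   [Y -> g w]
ggwgwUU => ggwgwggU   [U -> g g]
ggwgwggU => ggwgwgggg   [U -> g g]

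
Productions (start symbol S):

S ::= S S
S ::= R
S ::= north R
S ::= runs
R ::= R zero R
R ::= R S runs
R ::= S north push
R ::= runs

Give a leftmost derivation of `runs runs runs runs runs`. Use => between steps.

S => S S => S S S => S S S S => S S S S S => R S S S S => runs S S S S => runs runs S S S => runs runs runs S S => runs runs runs runs S => runs runs runs runs runs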